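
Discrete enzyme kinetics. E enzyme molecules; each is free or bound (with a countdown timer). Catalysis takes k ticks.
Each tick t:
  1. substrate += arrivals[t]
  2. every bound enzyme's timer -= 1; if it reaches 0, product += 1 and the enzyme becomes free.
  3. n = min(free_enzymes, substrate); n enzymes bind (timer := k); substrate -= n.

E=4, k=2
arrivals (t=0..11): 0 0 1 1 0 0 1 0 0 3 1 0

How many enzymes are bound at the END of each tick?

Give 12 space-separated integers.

t=0: arr=0 -> substrate=0 bound=0 product=0
t=1: arr=0 -> substrate=0 bound=0 product=0
t=2: arr=1 -> substrate=0 bound=1 product=0
t=3: arr=1 -> substrate=0 bound=2 product=0
t=4: arr=0 -> substrate=0 bound=1 product=1
t=5: arr=0 -> substrate=0 bound=0 product=2
t=6: arr=1 -> substrate=0 bound=1 product=2
t=7: arr=0 -> substrate=0 bound=1 product=2
t=8: arr=0 -> substrate=0 bound=0 product=3
t=9: arr=3 -> substrate=0 bound=3 product=3
t=10: arr=1 -> substrate=0 bound=4 product=3
t=11: arr=0 -> substrate=0 bound=1 product=6

Answer: 0 0 1 2 1 0 1 1 0 3 4 1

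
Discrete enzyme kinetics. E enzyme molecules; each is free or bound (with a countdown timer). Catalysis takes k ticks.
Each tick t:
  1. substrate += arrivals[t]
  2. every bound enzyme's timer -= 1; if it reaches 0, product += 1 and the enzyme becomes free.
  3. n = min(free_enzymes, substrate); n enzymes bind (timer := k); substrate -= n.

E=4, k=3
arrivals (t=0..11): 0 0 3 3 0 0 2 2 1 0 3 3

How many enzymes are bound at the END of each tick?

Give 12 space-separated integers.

Answer: 0 0 3 4 4 3 4 4 4 3 4 4

Derivation:
t=0: arr=0 -> substrate=0 bound=0 product=0
t=1: arr=0 -> substrate=0 bound=0 product=0
t=2: arr=3 -> substrate=0 bound=3 product=0
t=3: arr=3 -> substrate=2 bound=4 product=0
t=4: arr=0 -> substrate=2 bound=4 product=0
t=5: arr=0 -> substrate=0 bound=3 product=3
t=6: arr=2 -> substrate=0 bound=4 product=4
t=7: arr=2 -> substrate=2 bound=4 product=4
t=8: arr=1 -> substrate=1 bound=4 product=6
t=9: arr=0 -> substrate=0 bound=3 product=8
t=10: arr=3 -> substrate=2 bound=4 product=8
t=11: arr=3 -> substrate=3 bound=4 product=10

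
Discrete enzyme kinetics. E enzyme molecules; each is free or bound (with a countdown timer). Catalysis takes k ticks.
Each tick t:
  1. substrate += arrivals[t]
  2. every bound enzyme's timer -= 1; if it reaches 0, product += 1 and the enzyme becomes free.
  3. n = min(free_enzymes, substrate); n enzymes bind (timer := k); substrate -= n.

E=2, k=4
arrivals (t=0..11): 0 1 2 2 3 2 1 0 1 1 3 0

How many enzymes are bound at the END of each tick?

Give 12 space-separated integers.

t=0: arr=0 -> substrate=0 bound=0 product=0
t=1: arr=1 -> substrate=0 bound=1 product=0
t=2: arr=2 -> substrate=1 bound=2 product=0
t=3: arr=2 -> substrate=3 bound=2 product=0
t=4: arr=3 -> substrate=6 bound=2 product=0
t=5: arr=2 -> substrate=7 bound=2 product=1
t=6: arr=1 -> substrate=7 bound=2 product=2
t=7: arr=0 -> substrate=7 bound=2 product=2
t=8: arr=1 -> substrate=8 bound=2 product=2
t=9: arr=1 -> substrate=8 bound=2 product=3
t=10: arr=3 -> substrate=10 bound=2 product=4
t=11: arr=0 -> substrate=10 bound=2 product=4

Answer: 0 1 2 2 2 2 2 2 2 2 2 2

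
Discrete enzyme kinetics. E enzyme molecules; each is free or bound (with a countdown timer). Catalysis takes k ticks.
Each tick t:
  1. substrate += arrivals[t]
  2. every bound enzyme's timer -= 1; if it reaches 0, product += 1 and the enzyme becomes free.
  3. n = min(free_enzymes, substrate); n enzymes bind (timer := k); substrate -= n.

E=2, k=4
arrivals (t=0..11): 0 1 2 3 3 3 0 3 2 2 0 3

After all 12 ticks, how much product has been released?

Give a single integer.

t=0: arr=0 -> substrate=0 bound=0 product=0
t=1: arr=1 -> substrate=0 bound=1 product=0
t=2: arr=2 -> substrate=1 bound=2 product=0
t=3: arr=3 -> substrate=4 bound=2 product=0
t=4: arr=3 -> substrate=7 bound=2 product=0
t=5: arr=3 -> substrate=9 bound=2 product=1
t=6: arr=0 -> substrate=8 bound=2 product=2
t=7: arr=3 -> substrate=11 bound=2 product=2
t=8: arr=2 -> substrate=13 bound=2 product=2
t=9: arr=2 -> substrate=14 bound=2 product=3
t=10: arr=0 -> substrate=13 bound=2 product=4
t=11: arr=3 -> substrate=16 bound=2 product=4

Answer: 4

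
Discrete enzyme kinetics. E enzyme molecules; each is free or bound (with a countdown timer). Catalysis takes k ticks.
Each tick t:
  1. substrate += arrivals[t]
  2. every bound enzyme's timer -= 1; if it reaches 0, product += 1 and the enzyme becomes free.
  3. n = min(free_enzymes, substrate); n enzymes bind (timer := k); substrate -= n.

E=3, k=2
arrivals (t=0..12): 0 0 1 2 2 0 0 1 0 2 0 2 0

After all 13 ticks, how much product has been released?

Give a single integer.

t=0: arr=0 -> substrate=0 bound=0 product=0
t=1: arr=0 -> substrate=0 bound=0 product=0
t=2: arr=1 -> substrate=0 bound=1 product=0
t=3: arr=2 -> substrate=0 bound=3 product=0
t=4: arr=2 -> substrate=1 bound=3 product=1
t=5: arr=0 -> substrate=0 bound=2 product=3
t=6: arr=0 -> substrate=0 bound=1 product=4
t=7: arr=1 -> substrate=0 bound=1 product=5
t=8: arr=0 -> substrate=0 bound=1 product=5
t=9: arr=2 -> substrate=0 bound=2 product=6
t=10: arr=0 -> substrate=0 bound=2 product=6
t=11: arr=2 -> substrate=0 bound=2 product=8
t=12: arr=0 -> substrate=0 bound=2 product=8

Answer: 8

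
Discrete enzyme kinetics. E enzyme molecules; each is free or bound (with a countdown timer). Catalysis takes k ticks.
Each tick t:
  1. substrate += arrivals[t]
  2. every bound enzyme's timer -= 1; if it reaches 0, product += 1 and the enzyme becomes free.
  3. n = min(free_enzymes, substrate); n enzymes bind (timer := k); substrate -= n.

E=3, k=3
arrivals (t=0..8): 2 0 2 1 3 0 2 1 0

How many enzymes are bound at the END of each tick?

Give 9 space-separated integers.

t=0: arr=2 -> substrate=0 bound=2 product=0
t=1: arr=0 -> substrate=0 bound=2 product=0
t=2: arr=2 -> substrate=1 bound=3 product=0
t=3: arr=1 -> substrate=0 bound=3 product=2
t=4: arr=3 -> substrate=3 bound=3 product=2
t=5: arr=0 -> substrate=2 bound=3 product=3
t=6: arr=2 -> substrate=2 bound=3 product=5
t=7: arr=1 -> substrate=3 bound=3 product=5
t=8: arr=0 -> substrate=2 bound=3 product=6

Answer: 2 2 3 3 3 3 3 3 3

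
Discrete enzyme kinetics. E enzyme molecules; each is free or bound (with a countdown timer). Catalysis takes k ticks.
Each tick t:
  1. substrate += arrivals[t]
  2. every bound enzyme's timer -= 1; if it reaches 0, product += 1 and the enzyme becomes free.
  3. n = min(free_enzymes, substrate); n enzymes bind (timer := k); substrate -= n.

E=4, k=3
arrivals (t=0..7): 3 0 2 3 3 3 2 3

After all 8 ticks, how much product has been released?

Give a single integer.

Answer: 7

Derivation:
t=0: arr=3 -> substrate=0 bound=3 product=0
t=1: arr=0 -> substrate=0 bound=3 product=0
t=2: arr=2 -> substrate=1 bound=4 product=0
t=3: arr=3 -> substrate=1 bound=4 product=3
t=4: arr=3 -> substrate=4 bound=4 product=3
t=5: arr=3 -> substrate=6 bound=4 product=4
t=6: arr=2 -> substrate=5 bound=4 product=7
t=7: arr=3 -> substrate=8 bound=4 product=7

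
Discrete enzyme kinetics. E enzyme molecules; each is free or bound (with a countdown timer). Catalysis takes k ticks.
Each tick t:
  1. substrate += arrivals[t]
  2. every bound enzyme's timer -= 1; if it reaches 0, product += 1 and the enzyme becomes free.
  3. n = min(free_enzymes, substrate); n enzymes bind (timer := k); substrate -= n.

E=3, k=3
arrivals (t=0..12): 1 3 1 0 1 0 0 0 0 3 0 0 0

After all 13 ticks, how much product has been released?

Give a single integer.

Answer: 9

Derivation:
t=0: arr=1 -> substrate=0 bound=1 product=0
t=1: arr=3 -> substrate=1 bound=3 product=0
t=2: arr=1 -> substrate=2 bound=3 product=0
t=3: arr=0 -> substrate=1 bound=3 product=1
t=4: arr=1 -> substrate=0 bound=3 product=3
t=5: arr=0 -> substrate=0 bound=3 product=3
t=6: arr=0 -> substrate=0 bound=2 product=4
t=7: arr=0 -> substrate=0 bound=0 product=6
t=8: arr=0 -> substrate=0 bound=0 product=6
t=9: arr=3 -> substrate=0 bound=3 product=6
t=10: arr=0 -> substrate=0 bound=3 product=6
t=11: arr=0 -> substrate=0 bound=3 product=6
t=12: arr=0 -> substrate=0 bound=0 product=9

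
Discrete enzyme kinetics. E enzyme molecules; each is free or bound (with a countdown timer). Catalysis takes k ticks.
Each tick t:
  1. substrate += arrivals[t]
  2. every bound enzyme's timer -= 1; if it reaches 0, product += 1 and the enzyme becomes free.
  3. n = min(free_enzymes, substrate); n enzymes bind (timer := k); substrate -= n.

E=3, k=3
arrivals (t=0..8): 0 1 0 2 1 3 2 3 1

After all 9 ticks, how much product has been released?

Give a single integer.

Answer: 4

Derivation:
t=0: arr=0 -> substrate=0 bound=0 product=0
t=1: arr=1 -> substrate=0 bound=1 product=0
t=2: arr=0 -> substrate=0 bound=1 product=0
t=3: arr=2 -> substrate=0 bound=3 product=0
t=4: arr=1 -> substrate=0 bound=3 product=1
t=5: arr=3 -> substrate=3 bound=3 product=1
t=6: arr=2 -> substrate=3 bound=3 product=3
t=7: arr=3 -> substrate=5 bound=3 product=4
t=8: arr=1 -> substrate=6 bound=3 product=4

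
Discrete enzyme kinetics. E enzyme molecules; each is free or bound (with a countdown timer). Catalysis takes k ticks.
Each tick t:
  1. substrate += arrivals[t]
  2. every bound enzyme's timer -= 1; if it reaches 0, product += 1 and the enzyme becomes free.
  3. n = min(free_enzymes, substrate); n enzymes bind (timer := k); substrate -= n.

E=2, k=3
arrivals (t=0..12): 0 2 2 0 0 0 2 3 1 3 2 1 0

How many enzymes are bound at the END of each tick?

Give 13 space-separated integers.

Answer: 0 2 2 2 2 2 2 2 2 2 2 2 2

Derivation:
t=0: arr=0 -> substrate=0 bound=0 product=0
t=1: arr=2 -> substrate=0 bound=2 product=0
t=2: arr=2 -> substrate=2 bound=2 product=0
t=3: arr=0 -> substrate=2 bound=2 product=0
t=4: arr=0 -> substrate=0 bound=2 product=2
t=5: arr=0 -> substrate=0 bound=2 product=2
t=6: arr=2 -> substrate=2 bound=2 product=2
t=7: arr=3 -> substrate=3 bound=2 product=4
t=8: arr=1 -> substrate=4 bound=2 product=4
t=9: arr=3 -> substrate=7 bound=2 product=4
t=10: arr=2 -> substrate=7 bound=2 product=6
t=11: arr=1 -> substrate=8 bound=2 product=6
t=12: arr=0 -> substrate=8 bound=2 product=6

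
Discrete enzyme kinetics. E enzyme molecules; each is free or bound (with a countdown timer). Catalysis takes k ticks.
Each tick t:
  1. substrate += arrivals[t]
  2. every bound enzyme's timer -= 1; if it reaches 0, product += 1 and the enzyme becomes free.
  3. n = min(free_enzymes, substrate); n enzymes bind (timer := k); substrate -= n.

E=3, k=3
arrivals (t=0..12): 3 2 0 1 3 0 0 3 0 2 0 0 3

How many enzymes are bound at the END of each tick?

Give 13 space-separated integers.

Answer: 3 3 3 3 3 3 3 3 3 3 3 3 3

Derivation:
t=0: arr=3 -> substrate=0 bound=3 product=0
t=1: arr=2 -> substrate=2 bound=3 product=0
t=2: arr=0 -> substrate=2 bound=3 product=0
t=3: arr=1 -> substrate=0 bound=3 product=3
t=4: arr=3 -> substrate=3 bound=3 product=3
t=5: arr=0 -> substrate=3 bound=3 product=3
t=6: arr=0 -> substrate=0 bound=3 product=6
t=7: arr=3 -> substrate=3 bound=3 product=6
t=8: arr=0 -> substrate=3 bound=3 product=6
t=9: arr=2 -> substrate=2 bound=3 product=9
t=10: arr=0 -> substrate=2 bound=3 product=9
t=11: arr=0 -> substrate=2 bound=3 product=9
t=12: arr=3 -> substrate=2 bound=3 product=12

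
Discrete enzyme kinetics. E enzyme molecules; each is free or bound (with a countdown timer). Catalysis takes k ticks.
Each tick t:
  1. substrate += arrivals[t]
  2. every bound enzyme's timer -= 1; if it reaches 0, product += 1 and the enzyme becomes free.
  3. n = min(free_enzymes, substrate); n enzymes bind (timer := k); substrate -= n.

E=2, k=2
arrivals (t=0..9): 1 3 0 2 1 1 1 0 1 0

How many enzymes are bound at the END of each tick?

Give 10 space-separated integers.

Answer: 1 2 2 2 2 2 2 2 2 2

Derivation:
t=0: arr=1 -> substrate=0 bound=1 product=0
t=1: arr=3 -> substrate=2 bound=2 product=0
t=2: arr=0 -> substrate=1 bound=2 product=1
t=3: arr=2 -> substrate=2 bound=2 product=2
t=4: arr=1 -> substrate=2 bound=2 product=3
t=5: arr=1 -> substrate=2 bound=2 product=4
t=6: arr=1 -> substrate=2 bound=2 product=5
t=7: arr=0 -> substrate=1 bound=2 product=6
t=8: arr=1 -> substrate=1 bound=2 product=7
t=9: arr=0 -> substrate=0 bound=2 product=8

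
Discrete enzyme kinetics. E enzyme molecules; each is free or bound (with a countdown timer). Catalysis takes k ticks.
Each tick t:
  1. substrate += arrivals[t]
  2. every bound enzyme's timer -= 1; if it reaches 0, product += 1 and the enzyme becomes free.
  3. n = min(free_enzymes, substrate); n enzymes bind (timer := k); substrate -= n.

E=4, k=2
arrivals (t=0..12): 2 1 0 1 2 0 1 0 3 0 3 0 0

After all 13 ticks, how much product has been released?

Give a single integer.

Answer: 13

Derivation:
t=0: arr=2 -> substrate=0 bound=2 product=0
t=1: arr=1 -> substrate=0 bound=3 product=0
t=2: arr=0 -> substrate=0 bound=1 product=2
t=3: arr=1 -> substrate=0 bound=1 product=3
t=4: arr=2 -> substrate=0 bound=3 product=3
t=5: arr=0 -> substrate=0 bound=2 product=4
t=6: arr=1 -> substrate=0 bound=1 product=6
t=7: arr=0 -> substrate=0 bound=1 product=6
t=8: arr=3 -> substrate=0 bound=3 product=7
t=9: arr=0 -> substrate=0 bound=3 product=7
t=10: arr=3 -> substrate=0 bound=3 product=10
t=11: arr=0 -> substrate=0 bound=3 product=10
t=12: arr=0 -> substrate=0 bound=0 product=13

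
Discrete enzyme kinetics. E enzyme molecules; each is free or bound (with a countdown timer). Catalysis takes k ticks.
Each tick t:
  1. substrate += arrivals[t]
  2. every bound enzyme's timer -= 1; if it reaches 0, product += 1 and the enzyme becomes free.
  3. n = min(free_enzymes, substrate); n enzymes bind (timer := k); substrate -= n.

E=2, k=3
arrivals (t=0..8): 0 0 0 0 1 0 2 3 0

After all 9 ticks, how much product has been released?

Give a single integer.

Answer: 1

Derivation:
t=0: arr=0 -> substrate=0 bound=0 product=0
t=1: arr=0 -> substrate=0 bound=0 product=0
t=2: arr=0 -> substrate=0 bound=0 product=0
t=3: arr=0 -> substrate=0 bound=0 product=0
t=4: arr=1 -> substrate=0 bound=1 product=0
t=5: arr=0 -> substrate=0 bound=1 product=0
t=6: arr=2 -> substrate=1 bound=2 product=0
t=7: arr=3 -> substrate=3 bound=2 product=1
t=8: arr=0 -> substrate=3 bound=2 product=1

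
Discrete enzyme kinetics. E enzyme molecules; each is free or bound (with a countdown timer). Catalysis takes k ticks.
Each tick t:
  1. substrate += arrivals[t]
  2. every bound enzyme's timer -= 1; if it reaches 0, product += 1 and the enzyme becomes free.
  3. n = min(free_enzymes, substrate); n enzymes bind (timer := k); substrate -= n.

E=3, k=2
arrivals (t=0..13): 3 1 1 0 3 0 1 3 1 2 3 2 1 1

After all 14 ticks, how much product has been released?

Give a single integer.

t=0: arr=3 -> substrate=0 bound=3 product=0
t=1: arr=1 -> substrate=1 bound=3 product=0
t=2: arr=1 -> substrate=0 bound=2 product=3
t=3: arr=0 -> substrate=0 bound=2 product=3
t=4: arr=3 -> substrate=0 bound=3 product=5
t=5: arr=0 -> substrate=0 bound=3 product=5
t=6: arr=1 -> substrate=0 bound=1 product=8
t=7: arr=3 -> substrate=1 bound=3 product=8
t=8: arr=1 -> substrate=1 bound=3 product=9
t=9: arr=2 -> substrate=1 bound=3 product=11
t=10: arr=3 -> substrate=3 bound=3 product=12
t=11: arr=2 -> substrate=3 bound=3 product=14
t=12: arr=1 -> substrate=3 bound=3 product=15
t=13: arr=1 -> substrate=2 bound=3 product=17

Answer: 17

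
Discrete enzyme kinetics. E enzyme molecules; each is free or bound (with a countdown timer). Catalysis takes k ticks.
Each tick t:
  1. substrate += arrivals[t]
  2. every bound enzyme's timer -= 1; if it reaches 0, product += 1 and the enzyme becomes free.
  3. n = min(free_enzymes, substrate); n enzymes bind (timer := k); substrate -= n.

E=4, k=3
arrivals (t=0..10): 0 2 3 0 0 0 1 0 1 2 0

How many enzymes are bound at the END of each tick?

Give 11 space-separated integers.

Answer: 0 2 4 4 3 1 2 1 2 3 3

Derivation:
t=0: arr=0 -> substrate=0 bound=0 product=0
t=1: arr=2 -> substrate=0 bound=2 product=0
t=2: arr=3 -> substrate=1 bound=4 product=0
t=3: arr=0 -> substrate=1 bound=4 product=0
t=4: arr=0 -> substrate=0 bound=3 product=2
t=5: arr=0 -> substrate=0 bound=1 product=4
t=6: arr=1 -> substrate=0 bound=2 product=4
t=7: arr=0 -> substrate=0 bound=1 product=5
t=8: arr=1 -> substrate=0 bound=2 product=5
t=9: arr=2 -> substrate=0 bound=3 product=6
t=10: arr=0 -> substrate=0 bound=3 product=6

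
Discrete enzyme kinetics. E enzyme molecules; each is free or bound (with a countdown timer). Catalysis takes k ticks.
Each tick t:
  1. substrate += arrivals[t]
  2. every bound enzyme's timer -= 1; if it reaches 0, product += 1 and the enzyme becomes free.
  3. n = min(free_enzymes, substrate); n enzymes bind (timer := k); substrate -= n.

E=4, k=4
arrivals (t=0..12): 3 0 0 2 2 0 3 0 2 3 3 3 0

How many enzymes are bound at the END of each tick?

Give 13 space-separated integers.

t=0: arr=3 -> substrate=0 bound=3 product=0
t=1: arr=0 -> substrate=0 bound=3 product=0
t=2: arr=0 -> substrate=0 bound=3 product=0
t=3: arr=2 -> substrate=1 bound=4 product=0
t=4: arr=2 -> substrate=0 bound=4 product=3
t=5: arr=0 -> substrate=0 bound=4 product=3
t=6: arr=3 -> substrate=3 bound=4 product=3
t=7: arr=0 -> substrate=2 bound=4 product=4
t=8: arr=2 -> substrate=1 bound=4 product=7
t=9: arr=3 -> substrate=4 bound=4 product=7
t=10: arr=3 -> substrate=7 bound=4 product=7
t=11: arr=3 -> substrate=9 bound=4 product=8
t=12: arr=0 -> substrate=6 bound=4 product=11

Answer: 3 3 3 4 4 4 4 4 4 4 4 4 4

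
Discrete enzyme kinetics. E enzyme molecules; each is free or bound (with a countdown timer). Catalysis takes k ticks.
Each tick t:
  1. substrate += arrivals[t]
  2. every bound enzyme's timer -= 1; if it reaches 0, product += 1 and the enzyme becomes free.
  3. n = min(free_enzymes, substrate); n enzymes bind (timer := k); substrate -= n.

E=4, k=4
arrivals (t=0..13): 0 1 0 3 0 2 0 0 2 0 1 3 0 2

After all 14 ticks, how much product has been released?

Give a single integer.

Answer: 8

Derivation:
t=0: arr=0 -> substrate=0 bound=0 product=0
t=1: arr=1 -> substrate=0 bound=1 product=0
t=2: arr=0 -> substrate=0 bound=1 product=0
t=3: arr=3 -> substrate=0 bound=4 product=0
t=4: arr=0 -> substrate=0 bound=4 product=0
t=5: arr=2 -> substrate=1 bound=4 product=1
t=6: arr=0 -> substrate=1 bound=4 product=1
t=7: arr=0 -> substrate=0 bound=2 product=4
t=8: arr=2 -> substrate=0 bound=4 product=4
t=9: arr=0 -> substrate=0 bound=3 product=5
t=10: arr=1 -> substrate=0 bound=4 product=5
t=11: arr=3 -> substrate=2 bound=4 product=6
t=12: arr=0 -> substrate=0 bound=4 product=8
t=13: arr=2 -> substrate=2 bound=4 product=8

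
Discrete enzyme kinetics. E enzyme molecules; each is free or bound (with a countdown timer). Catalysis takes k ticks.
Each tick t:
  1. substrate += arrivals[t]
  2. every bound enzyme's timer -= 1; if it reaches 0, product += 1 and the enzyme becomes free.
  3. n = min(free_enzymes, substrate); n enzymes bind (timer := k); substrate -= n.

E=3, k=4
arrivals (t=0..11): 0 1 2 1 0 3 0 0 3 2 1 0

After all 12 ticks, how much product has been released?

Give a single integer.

Answer: 6

Derivation:
t=0: arr=0 -> substrate=0 bound=0 product=0
t=1: arr=1 -> substrate=0 bound=1 product=0
t=2: arr=2 -> substrate=0 bound=3 product=0
t=3: arr=1 -> substrate=1 bound=3 product=0
t=4: arr=0 -> substrate=1 bound=3 product=0
t=5: arr=3 -> substrate=3 bound=3 product=1
t=6: arr=0 -> substrate=1 bound=3 product=3
t=7: arr=0 -> substrate=1 bound=3 product=3
t=8: arr=3 -> substrate=4 bound=3 product=3
t=9: arr=2 -> substrate=5 bound=3 product=4
t=10: arr=1 -> substrate=4 bound=3 product=6
t=11: arr=0 -> substrate=4 bound=3 product=6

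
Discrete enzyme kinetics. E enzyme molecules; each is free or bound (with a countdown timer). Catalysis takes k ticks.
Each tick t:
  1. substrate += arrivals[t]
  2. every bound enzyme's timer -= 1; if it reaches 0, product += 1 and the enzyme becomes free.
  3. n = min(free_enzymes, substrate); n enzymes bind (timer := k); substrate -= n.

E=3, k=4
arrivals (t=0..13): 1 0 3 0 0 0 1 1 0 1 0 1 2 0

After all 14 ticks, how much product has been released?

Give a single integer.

Answer: 7

Derivation:
t=0: arr=1 -> substrate=0 bound=1 product=0
t=1: arr=0 -> substrate=0 bound=1 product=0
t=2: arr=3 -> substrate=1 bound=3 product=0
t=3: arr=0 -> substrate=1 bound=3 product=0
t=4: arr=0 -> substrate=0 bound=3 product=1
t=5: arr=0 -> substrate=0 bound=3 product=1
t=6: arr=1 -> substrate=0 bound=2 product=3
t=7: arr=1 -> substrate=0 bound=3 product=3
t=8: arr=0 -> substrate=0 bound=2 product=4
t=9: arr=1 -> substrate=0 bound=3 product=4
t=10: arr=0 -> substrate=0 bound=2 product=5
t=11: arr=1 -> substrate=0 bound=2 product=6
t=12: arr=2 -> substrate=1 bound=3 product=6
t=13: arr=0 -> substrate=0 bound=3 product=7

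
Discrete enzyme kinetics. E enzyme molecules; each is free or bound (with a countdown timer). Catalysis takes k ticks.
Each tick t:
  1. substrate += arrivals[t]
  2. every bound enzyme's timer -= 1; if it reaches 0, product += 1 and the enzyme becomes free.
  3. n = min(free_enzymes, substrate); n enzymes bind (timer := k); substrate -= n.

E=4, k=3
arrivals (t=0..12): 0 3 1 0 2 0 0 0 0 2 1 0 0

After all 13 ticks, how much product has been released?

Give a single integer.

t=0: arr=0 -> substrate=0 bound=0 product=0
t=1: arr=3 -> substrate=0 bound=3 product=0
t=2: arr=1 -> substrate=0 bound=4 product=0
t=3: arr=0 -> substrate=0 bound=4 product=0
t=4: arr=2 -> substrate=0 bound=3 product=3
t=5: arr=0 -> substrate=0 bound=2 product=4
t=6: arr=0 -> substrate=0 bound=2 product=4
t=7: arr=0 -> substrate=0 bound=0 product=6
t=8: arr=0 -> substrate=0 bound=0 product=6
t=9: arr=2 -> substrate=0 bound=2 product=6
t=10: arr=1 -> substrate=0 bound=3 product=6
t=11: arr=0 -> substrate=0 bound=3 product=6
t=12: arr=0 -> substrate=0 bound=1 product=8

Answer: 8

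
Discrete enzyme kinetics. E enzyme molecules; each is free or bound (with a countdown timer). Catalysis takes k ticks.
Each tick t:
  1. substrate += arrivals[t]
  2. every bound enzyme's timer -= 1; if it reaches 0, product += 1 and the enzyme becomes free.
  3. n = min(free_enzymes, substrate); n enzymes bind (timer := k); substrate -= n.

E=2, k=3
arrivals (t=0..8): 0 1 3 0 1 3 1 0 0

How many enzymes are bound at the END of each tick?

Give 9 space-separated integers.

t=0: arr=0 -> substrate=0 bound=0 product=0
t=1: arr=1 -> substrate=0 bound=1 product=0
t=2: arr=3 -> substrate=2 bound=2 product=0
t=3: arr=0 -> substrate=2 bound=2 product=0
t=4: arr=1 -> substrate=2 bound=2 product=1
t=5: arr=3 -> substrate=4 bound=2 product=2
t=6: arr=1 -> substrate=5 bound=2 product=2
t=7: arr=0 -> substrate=4 bound=2 product=3
t=8: arr=0 -> substrate=3 bound=2 product=4

Answer: 0 1 2 2 2 2 2 2 2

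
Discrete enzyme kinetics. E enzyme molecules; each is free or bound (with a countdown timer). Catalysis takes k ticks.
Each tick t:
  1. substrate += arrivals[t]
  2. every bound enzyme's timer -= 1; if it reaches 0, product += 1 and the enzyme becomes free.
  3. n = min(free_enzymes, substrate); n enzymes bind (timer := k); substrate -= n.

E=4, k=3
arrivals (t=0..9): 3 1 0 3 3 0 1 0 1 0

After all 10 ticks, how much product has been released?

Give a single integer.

Answer: 11

Derivation:
t=0: arr=3 -> substrate=0 bound=3 product=0
t=1: arr=1 -> substrate=0 bound=4 product=0
t=2: arr=0 -> substrate=0 bound=4 product=0
t=3: arr=3 -> substrate=0 bound=4 product=3
t=4: arr=3 -> substrate=2 bound=4 product=4
t=5: arr=0 -> substrate=2 bound=4 product=4
t=6: arr=1 -> substrate=0 bound=4 product=7
t=7: arr=0 -> substrate=0 bound=3 product=8
t=8: arr=1 -> substrate=0 bound=4 product=8
t=9: arr=0 -> substrate=0 bound=1 product=11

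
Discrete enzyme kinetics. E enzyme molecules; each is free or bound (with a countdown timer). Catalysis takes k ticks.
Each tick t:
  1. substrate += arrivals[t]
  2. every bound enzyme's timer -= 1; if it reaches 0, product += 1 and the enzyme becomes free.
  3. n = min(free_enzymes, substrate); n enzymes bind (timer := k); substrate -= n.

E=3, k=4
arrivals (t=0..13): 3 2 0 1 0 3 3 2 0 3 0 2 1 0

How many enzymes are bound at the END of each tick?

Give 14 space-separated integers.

t=0: arr=3 -> substrate=0 bound=3 product=0
t=1: arr=2 -> substrate=2 bound=3 product=0
t=2: arr=0 -> substrate=2 bound=3 product=0
t=3: arr=1 -> substrate=3 bound=3 product=0
t=4: arr=0 -> substrate=0 bound=3 product=3
t=5: arr=3 -> substrate=3 bound=3 product=3
t=6: arr=3 -> substrate=6 bound=3 product=3
t=7: arr=2 -> substrate=8 bound=3 product=3
t=8: arr=0 -> substrate=5 bound=3 product=6
t=9: arr=3 -> substrate=8 bound=3 product=6
t=10: arr=0 -> substrate=8 bound=3 product=6
t=11: arr=2 -> substrate=10 bound=3 product=6
t=12: arr=1 -> substrate=8 bound=3 product=9
t=13: arr=0 -> substrate=8 bound=3 product=9

Answer: 3 3 3 3 3 3 3 3 3 3 3 3 3 3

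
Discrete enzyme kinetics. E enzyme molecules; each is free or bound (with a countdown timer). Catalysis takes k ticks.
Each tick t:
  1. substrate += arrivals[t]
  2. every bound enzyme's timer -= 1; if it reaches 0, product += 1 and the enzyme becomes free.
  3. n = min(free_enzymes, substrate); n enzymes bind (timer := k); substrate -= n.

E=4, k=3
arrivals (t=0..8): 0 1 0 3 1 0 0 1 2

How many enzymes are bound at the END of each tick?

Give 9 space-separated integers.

Answer: 0 1 1 4 4 4 1 1 3

Derivation:
t=0: arr=0 -> substrate=0 bound=0 product=0
t=1: arr=1 -> substrate=0 bound=1 product=0
t=2: arr=0 -> substrate=0 bound=1 product=0
t=3: arr=3 -> substrate=0 bound=4 product=0
t=4: arr=1 -> substrate=0 bound=4 product=1
t=5: arr=0 -> substrate=0 bound=4 product=1
t=6: arr=0 -> substrate=0 bound=1 product=4
t=7: arr=1 -> substrate=0 bound=1 product=5
t=8: arr=2 -> substrate=0 bound=3 product=5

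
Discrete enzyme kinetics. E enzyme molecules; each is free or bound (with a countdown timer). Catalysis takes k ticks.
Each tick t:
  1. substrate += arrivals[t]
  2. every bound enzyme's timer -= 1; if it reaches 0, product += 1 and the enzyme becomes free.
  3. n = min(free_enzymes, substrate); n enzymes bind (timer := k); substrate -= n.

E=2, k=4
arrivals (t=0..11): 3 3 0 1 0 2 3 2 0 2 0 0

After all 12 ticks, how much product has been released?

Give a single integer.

t=0: arr=3 -> substrate=1 bound=2 product=0
t=1: arr=3 -> substrate=4 bound=2 product=0
t=2: arr=0 -> substrate=4 bound=2 product=0
t=3: arr=1 -> substrate=5 bound=2 product=0
t=4: arr=0 -> substrate=3 bound=2 product=2
t=5: arr=2 -> substrate=5 bound=2 product=2
t=6: arr=3 -> substrate=8 bound=2 product=2
t=7: arr=2 -> substrate=10 bound=2 product=2
t=8: arr=0 -> substrate=8 bound=2 product=4
t=9: arr=2 -> substrate=10 bound=2 product=4
t=10: arr=0 -> substrate=10 bound=2 product=4
t=11: arr=0 -> substrate=10 bound=2 product=4

Answer: 4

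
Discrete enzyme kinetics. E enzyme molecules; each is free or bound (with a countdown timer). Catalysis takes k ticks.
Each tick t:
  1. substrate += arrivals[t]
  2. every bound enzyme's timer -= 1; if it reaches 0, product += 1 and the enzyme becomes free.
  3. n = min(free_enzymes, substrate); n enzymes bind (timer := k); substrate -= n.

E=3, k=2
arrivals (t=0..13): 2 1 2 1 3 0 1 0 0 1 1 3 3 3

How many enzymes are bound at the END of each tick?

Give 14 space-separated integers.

t=0: arr=2 -> substrate=0 bound=2 product=0
t=1: arr=1 -> substrate=0 bound=3 product=0
t=2: arr=2 -> substrate=0 bound=3 product=2
t=3: arr=1 -> substrate=0 bound=3 product=3
t=4: arr=3 -> substrate=1 bound=3 product=5
t=5: arr=0 -> substrate=0 bound=3 product=6
t=6: arr=1 -> substrate=0 bound=2 product=8
t=7: arr=0 -> substrate=0 bound=1 product=9
t=8: arr=0 -> substrate=0 bound=0 product=10
t=9: arr=1 -> substrate=0 bound=1 product=10
t=10: arr=1 -> substrate=0 bound=2 product=10
t=11: arr=3 -> substrate=1 bound=3 product=11
t=12: arr=3 -> substrate=3 bound=3 product=12
t=13: arr=3 -> substrate=4 bound=3 product=14

Answer: 2 3 3 3 3 3 2 1 0 1 2 3 3 3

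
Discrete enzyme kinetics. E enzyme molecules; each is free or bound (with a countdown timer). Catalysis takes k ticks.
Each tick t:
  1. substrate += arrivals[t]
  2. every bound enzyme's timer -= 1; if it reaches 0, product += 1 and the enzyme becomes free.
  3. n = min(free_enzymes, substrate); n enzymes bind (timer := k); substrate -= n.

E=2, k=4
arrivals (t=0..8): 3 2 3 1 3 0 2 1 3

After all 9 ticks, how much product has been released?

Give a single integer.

Answer: 4

Derivation:
t=0: arr=3 -> substrate=1 bound=2 product=0
t=1: arr=2 -> substrate=3 bound=2 product=0
t=2: arr=3 -> substrate=6 bound=2 product=0
t=3: arr=1 -> substrate=7 bound=2 product=0
t=4: arr=3 -> substrate=8 bound=2 product=2
t=5: arr=0 -> substrate=8 bound=2 product=2
t=6: arr=2 -> substrate=10 bound=2 product=2
t=7: arr=1 -> substrate=11 bound=2 product=2
t=8: arr=3 -> substrate=12 bound=2 product=4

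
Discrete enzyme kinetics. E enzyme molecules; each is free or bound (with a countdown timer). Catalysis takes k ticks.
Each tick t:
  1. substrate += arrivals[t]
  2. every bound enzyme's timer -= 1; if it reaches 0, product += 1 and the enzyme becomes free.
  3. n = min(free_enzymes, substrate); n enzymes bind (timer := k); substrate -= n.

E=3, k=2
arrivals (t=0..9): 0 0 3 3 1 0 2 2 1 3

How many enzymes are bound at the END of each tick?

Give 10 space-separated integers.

Answer: 0 0 3 3 3 3 3 3 3 3

Derivation:
t=0: arr=0 -> substrate=0 bound=0 product=0
t=1: arr=0 -> substrate=0 bound=0 product=0
t=2: arr=3 -> substrate=0 bound=3 product=0
t=3: arr=3 -> substrate=3 bound=3 product=0
t=4: arr=1 -> substrate=1 bound=3 product=3
t=5: arr=0 -> substrate=1 bound=3 product=3
t=6: arr=2 -> substrate=0 bound=3 product=6
t=7: arr=2 -> substrate=2 bound=3 product=6
t=8: arr=1 -> substrate=0 bound=3 product=9
t=9: arr=3 -> substrate=3 bound=3 product=9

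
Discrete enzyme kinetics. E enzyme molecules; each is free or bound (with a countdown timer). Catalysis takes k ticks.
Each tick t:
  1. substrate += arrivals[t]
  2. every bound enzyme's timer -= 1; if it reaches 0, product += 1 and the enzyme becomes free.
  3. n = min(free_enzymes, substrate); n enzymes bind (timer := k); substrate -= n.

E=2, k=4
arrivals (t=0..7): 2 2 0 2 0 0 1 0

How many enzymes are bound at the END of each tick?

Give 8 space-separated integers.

t=0: arr=2 -> substrate=0 bound=2 product=0
t=1: arr=2 -> substrate=2 bound=2 product=0
t=2: arr=0 -> substrate=2 bound=2 product=0
t=3: arr=2 -> substrate=4 bound=2 product=0
t=4: arr=0 -> substrate=2 bound=2 product=2
t=5: arr=0 -> substrate=2 bound=2 product=2
t=6: arr=1 -> substrate=3 bound=2 product=2
t=7: arr=0 -> substrate=3 bound=2 product=2

Answer: 2 2 2 2 2 2 2 2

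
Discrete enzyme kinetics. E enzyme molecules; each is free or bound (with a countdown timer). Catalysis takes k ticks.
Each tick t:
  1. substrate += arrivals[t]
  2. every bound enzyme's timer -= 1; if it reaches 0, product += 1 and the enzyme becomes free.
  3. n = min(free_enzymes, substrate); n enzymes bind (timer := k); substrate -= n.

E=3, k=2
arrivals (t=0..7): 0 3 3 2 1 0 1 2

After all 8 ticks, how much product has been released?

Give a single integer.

t=0: arr=0 -> substrate=0 bound=0 product=0
t=1: arr=3 -> substrate=0 bound=3 product=0
t=2: arr=3 -> substrate=3 bound=3 product=0
t=3: arr=2 -> substrate=2 bound=3 product=3
t=4: arr=1 -> substrate=3 bound=3 product=3
t=5: arr=0 -> substrate=0 bound=3 product=6
t=6: arr=1 -> substrate=1 bound=3 product=6
t=7: arr=2 -> substrate=0 bound=3 product=9

Answer: 9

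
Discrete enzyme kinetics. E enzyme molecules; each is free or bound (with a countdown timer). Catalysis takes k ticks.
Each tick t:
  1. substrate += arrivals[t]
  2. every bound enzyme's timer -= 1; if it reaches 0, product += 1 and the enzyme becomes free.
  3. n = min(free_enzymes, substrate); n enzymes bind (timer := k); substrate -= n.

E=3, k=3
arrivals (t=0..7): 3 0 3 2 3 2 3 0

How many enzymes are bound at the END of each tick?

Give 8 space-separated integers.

t=0: arr=3 -> substrate=0 bound=3 product=0
t=1: arr=0 -> substrate=0 bound=3 product=0
t=2: arr=3 -> substrate=3 bound=3 product=0
t=3: arr=2 -> substrate=2 bound=3 product=3
t=4: arr=3 -> substrate=5 bound=3 product=3
t=5: arr=2 -> substrate=7 bound=3 product=3
t=6: arr=3 -> substrate=7 bound=3 product=6
t=7: arr=0 -> substrate=7 bound=3 product=6

Answer: 3 3 3 3 3 3 3 3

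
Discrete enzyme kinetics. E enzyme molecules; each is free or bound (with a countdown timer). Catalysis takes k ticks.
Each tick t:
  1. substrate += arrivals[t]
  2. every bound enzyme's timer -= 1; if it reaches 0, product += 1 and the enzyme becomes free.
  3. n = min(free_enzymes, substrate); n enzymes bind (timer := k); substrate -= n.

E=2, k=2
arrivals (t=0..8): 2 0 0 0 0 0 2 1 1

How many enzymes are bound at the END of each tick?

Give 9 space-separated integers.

Answer: 2 2 0 0 0 0 2 2 2

Derivation:
t=0: arr=2 -> substrate=0 bound=2 product=0
t=1: arr=0 -> substrate=0 bound=2 product=0
t=2: arr=0 -> substrate=0 bound=0 product=2
t=3: arr=0 -> substrate=0 bound=0 product=2
t=4: arr=0 -> substrate=0 bound=0 product=2
t=5: arr=0 -> substrate=0 bound=0 product=2
t=6: arr=2 -> substrate=0 bound=2 product=2
t=7: arr=1 -> substrate=1 bound=2 product=2
t=8: arr=1 -> substrate=0 bound=2 product=4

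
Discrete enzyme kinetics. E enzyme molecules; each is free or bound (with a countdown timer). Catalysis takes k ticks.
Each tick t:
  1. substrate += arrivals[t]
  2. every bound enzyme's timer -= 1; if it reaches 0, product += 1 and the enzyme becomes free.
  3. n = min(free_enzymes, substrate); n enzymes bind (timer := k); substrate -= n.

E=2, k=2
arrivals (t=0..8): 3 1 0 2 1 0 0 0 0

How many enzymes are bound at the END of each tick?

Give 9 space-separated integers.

Answer: 2 2 2 2 2 2 1 1 0

Derivation:
t=0: arr=3 -> substrate=1 bound=2 product=0
t=1: arr=1 -> substrate=2 bound=2 product=0
t=2: arr=0 -> substrate=0 bound=2 product=2
t=3: arr=2 -> substrate=2 bound=2 product=2
t=4: arr=1 -> substrate=1 bound=2 product=4
t=5: arr=0 -> substrate=1 bound=2 product=4
t=6: arr=0 -> substrate=0 bound=1 product=6
t=7: arr=0 -> substrate=0 bound=1 product=6
t=8: arr=0 -> substrate=0 bound=0 product=7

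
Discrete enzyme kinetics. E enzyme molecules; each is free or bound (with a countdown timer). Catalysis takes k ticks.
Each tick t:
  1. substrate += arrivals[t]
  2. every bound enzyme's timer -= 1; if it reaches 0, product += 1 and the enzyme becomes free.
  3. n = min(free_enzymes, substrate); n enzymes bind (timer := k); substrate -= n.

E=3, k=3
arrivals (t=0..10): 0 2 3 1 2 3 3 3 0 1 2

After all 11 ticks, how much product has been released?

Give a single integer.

Answer: 8

Derivation:
t=0: arr=0 -> substrate=0 bound=0 product=0
t=1: arr=2 -> substrate=0 bound=2 product=0
t=2: arr=3 -> substrate=2 bound=3 product=0
t=3: arr=1 -> substrate=3 bound=3 product=0
t=4: arr=2 -> substrate=3 bound=3 product=2
t=5: arr=3 -> substrate=5 bound=3 product=3
t=6: arr=3 -> substrate=8 bound=3 product=3
t=7: arr=3 -> substrate=9 bound=3 product=5
t=8: arr=0 -> substrate=8 bound=3 product=6
t=9: arr=1 -> substrate=9 bound=3 product=6
t=10: arr=2 -> substrate=9 bound=3 product=8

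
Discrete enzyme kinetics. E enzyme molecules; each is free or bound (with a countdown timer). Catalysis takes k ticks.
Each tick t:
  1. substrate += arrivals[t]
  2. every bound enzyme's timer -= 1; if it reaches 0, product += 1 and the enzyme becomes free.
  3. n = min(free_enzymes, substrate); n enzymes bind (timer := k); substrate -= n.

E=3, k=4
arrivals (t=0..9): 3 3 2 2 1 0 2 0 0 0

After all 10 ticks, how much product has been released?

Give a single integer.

Answer: 6

Derivation:
t=0: arr=3 -> substrate=0 bound=3 product=0
t=1: arr=3 -> substrate=3 bound=3 product=0
t=2: arr=2 -> substrate=5 bound=3 product=0
t=3: arr=2 -> substrate=7 bound=3 product=0
t=4: arr=1 -> substrate=5 bound=3 product=3
t=5: arr=0 -> substrate=5 bound=3 product=3
t=6: arr=2 -> substrate=7 bound=3 product=3
t=7: arr=0 -> substrate=7 bound=3 product=3
t=8: arr=0 -> substrate=4 bound=3 product=6
t=9: arr=0 -> substrate=4 bound=3 product=6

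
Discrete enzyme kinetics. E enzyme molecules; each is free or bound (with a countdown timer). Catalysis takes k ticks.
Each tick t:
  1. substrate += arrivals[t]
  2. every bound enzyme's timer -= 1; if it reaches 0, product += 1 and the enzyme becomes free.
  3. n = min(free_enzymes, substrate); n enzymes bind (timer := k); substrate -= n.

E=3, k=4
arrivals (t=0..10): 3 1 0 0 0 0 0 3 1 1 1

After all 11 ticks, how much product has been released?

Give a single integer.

t=0: arr=3 -> substrate=0 bound=3 product=0
t=1: arr=1 -> substrate=1 bound=3 product=0
t=2: arr=0 -> substrate=1 bound=3 product=0
t=3: arr=0 -> substrate=1 bound=3 product=0
t=4: arr=0 -> substrate=0 bound=1 product=3
t=5: arr=0 -> substrate=0 bound=1 product=3
t=6: arr=0 -> substrate=0 bound=1 product=3
t=7: arr=3 -> substrate=1 bound=3 product=3
t=8: arr=1 -> substrate=1 bound=3 product=4
t=9: arr=1 -> substrate=2 bound=3 product=4
t=10: arr=1 -> substrate=3 bound=3 product=4

Answer: 4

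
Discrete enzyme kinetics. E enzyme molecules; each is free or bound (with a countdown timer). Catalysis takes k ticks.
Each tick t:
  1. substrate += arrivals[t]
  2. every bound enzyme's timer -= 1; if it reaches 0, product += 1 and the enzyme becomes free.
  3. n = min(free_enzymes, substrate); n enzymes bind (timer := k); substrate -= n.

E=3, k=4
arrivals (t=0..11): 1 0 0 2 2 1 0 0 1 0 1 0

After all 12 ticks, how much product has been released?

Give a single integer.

t=0: arr=1 -> substrate=0 bound=1 product=0
t=1: arr=0 -> substrate=0 bound=1 product=0
t=2: arr=0 -> substrate=0 bound=1 product=0
t=3: arr=2 -> substrate=0 bound=3 product=0
t=4: arr=2 -> substrate=1 bound=3 product=1
t=5: arr=1 -> substrate=2 bound=3 product=1
t=6: arr=0 -> substrate=2 bound=3 product=1
t=7: arr=0 -> substrate=0 bound=3 product=3
t=8: arr=1 -> substrate=0 bound=3 product=4
t=9: arr=0 -> substrate=0 bound=3 product=4
t=10: arr=1 -> substrate=1 bound=3 product=4
t=11: arr=0 -> substrate=0 bound=2 product=6

Answer: 6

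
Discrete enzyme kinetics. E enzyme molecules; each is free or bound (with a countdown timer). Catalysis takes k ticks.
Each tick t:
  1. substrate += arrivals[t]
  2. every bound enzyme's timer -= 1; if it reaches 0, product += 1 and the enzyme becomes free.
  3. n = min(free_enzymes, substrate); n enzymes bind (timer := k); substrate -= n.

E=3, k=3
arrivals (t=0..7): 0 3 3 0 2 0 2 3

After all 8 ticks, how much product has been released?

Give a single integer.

Answer: 6

Derivation:
t=0: arr=0 -> substrate=0 bound=0 product=0
t=1: arr=3 -> substrate=0 bound=3 product=0
t=2: arr=3 -> substrate=3 bound=3 product=0
t=3: arr=0 -> substrate=3 bound=3 product=0
t=4: arr=2 -> substrate=2 bound=3 product=3
t=5: arr=0 -> substrate=2 bound=3 product=3
t=6: arr=2 -> substrate=4 bound=3 product=3
t=7: arr=3 -> substrate=4 bound=3 product=6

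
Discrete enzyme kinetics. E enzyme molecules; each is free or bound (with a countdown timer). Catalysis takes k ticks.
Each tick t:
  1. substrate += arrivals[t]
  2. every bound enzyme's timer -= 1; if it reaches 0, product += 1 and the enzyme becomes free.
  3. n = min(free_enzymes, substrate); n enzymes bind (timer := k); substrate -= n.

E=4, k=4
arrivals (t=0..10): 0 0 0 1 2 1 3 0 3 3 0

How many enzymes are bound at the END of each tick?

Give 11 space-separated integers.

Answer: 0 0 0 1 3 4 4 4 4 4 4

Derivation:
t=0: arr=0 -> substrate=0 bound=0 product=0
t=1: arr=0 -> substrate=0 bound=0 product=0
t=2: arr=0 -> substrate=0 bound=0 product=0
t=3: arr=1 -> substrate=0 bound=1 product=0
t=4: arr=2 -> substrate=0 bound=3 product=0
t=5: arr=1 -> substrate=0 bound=4 product=0
t=6: arr=3 -> substrate=3 bound=4 product=0
t=7: arr=0 -> substrate=2 bound=4 product=1
t=8: arr=3 -> substrate=3 bound=4 product=3
t=9: arr=3 -> substrate=5 bound=4 product=4
t=10: arr=0 -> substrate=5 bound=4 product=4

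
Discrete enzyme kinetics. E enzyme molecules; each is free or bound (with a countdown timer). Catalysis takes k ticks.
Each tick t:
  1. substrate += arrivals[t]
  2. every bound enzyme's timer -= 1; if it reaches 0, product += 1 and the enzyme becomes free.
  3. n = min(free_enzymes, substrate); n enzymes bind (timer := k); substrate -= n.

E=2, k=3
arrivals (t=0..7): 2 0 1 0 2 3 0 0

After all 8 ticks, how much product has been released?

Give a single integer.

Answer: 4

Derivation:
t=0: arr=2 -> substrate=0 bound=2 product=0
t=1: arr=0 -> substrate=0 bound=2 product=0
t=2: arr=1 -> substrate=1 bound=2 product=0
t=3: arr=0 -> substrate=0 bound=1 product=2
t=4: arr=2 -> substrate=1 bound=2 product=2
t=5: arr=3 -> substrate=4 bound=2 product=2
t=6: arr=0 -> substrate=3 bound=2 product=3
t=7: arr=0 -> substrate=2 bound=2 product=4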